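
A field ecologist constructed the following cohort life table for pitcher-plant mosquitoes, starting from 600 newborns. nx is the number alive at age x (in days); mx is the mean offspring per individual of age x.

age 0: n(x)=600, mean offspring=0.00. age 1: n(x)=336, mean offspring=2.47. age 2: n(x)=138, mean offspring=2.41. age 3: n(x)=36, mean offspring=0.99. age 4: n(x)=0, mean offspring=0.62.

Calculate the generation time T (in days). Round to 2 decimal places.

lx = nx/n0 = nx/600: 1, 0.56, 0.23, 0.06, 0
lx·mx: 0, 1.3832, 0.5543, 0.0594, 0 → R0 = 1.9969
x·lx·mx: 0, 1.3832, 1.1086, 0.1782, 0 → Σ = 2.67
T = 2.67 / 1.9969 = 1.337072… → 1.34

1.34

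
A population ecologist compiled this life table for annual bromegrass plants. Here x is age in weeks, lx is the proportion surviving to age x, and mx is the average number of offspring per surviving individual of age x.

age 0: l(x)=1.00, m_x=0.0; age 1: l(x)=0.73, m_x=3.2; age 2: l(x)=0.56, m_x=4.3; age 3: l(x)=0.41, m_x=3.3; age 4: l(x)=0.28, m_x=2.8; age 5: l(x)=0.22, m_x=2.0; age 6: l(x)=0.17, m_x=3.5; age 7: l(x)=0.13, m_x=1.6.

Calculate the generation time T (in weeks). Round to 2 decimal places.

lx·mx: 0, 2.336, 2.408, 1.353, 0.784, 0.44, 0.595, 0.208 → R0 = 8.124
x·lx·mx: 0, 2.336, 4.816, 4.059, 3.136, 2.2, 3.57, 1.456 → Σ = 21.573
T = 21.573 / 8.124 = 2.655465… → 2.66

2.66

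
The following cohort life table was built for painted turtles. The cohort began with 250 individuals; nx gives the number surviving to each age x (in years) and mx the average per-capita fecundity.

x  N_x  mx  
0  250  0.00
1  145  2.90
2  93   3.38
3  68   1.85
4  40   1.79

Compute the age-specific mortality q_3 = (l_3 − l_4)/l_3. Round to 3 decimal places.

lx = nx/n0 = nx/250: 1, 0.58, 0.372, 0.272, 0.16
q_3 = (l_3 − l_4) / l_3 = (0.272 − 0.16) / 0.272
     = 0.112 / 0.272 = 0.411765… → 0.412

0.412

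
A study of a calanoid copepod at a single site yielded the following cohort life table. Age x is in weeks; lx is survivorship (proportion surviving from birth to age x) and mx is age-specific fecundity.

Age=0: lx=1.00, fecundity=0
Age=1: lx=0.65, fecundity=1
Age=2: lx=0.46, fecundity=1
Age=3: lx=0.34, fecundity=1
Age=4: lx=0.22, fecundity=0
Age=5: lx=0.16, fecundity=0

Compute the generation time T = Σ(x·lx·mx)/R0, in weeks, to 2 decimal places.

lx·mx: 0, 0.65, 0.46, 0.34, 0, 0 → R0 = 1.45
x·lx·mx: 0, 0.65, 0.92, 1.02, 0, 0 → Σ = 2.59
T = 2.59 / 1.45 = 1.786207… → 1.79

1.79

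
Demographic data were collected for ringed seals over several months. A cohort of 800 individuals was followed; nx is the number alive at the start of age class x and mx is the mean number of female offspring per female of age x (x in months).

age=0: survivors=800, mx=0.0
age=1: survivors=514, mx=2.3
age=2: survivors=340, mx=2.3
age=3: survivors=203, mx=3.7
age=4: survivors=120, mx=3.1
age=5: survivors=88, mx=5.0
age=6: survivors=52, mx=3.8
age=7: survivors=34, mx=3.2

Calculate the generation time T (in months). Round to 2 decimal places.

2.77

lx = nx/n0 = nx/800: 1, 0.6425, 0.425, 0.25375, 0.15, 0.11, 0.065, 0.0425
lx·mx: 0, 1.47775, 0.9775, 0.938875, 0.465, 0.55, 0.247, 0.136 → R0 = 4.792125
x·lx·mx: 0, 1.47775, 1.955, 2.816625, 1.86, 2.75, 1.482, 0.952 → Σ = 13.293375
T = 13.293375 / 4.792125 = 2.774004… → 2.77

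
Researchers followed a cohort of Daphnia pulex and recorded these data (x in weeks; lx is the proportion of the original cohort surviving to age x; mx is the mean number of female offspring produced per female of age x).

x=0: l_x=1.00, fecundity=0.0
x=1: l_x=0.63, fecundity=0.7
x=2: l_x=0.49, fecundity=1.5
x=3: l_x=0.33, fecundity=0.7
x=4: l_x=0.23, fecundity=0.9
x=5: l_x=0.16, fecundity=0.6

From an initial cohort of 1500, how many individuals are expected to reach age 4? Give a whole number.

345

Expected survivors = N0 · l_4 = 1500 × 0.23 = 345 → 345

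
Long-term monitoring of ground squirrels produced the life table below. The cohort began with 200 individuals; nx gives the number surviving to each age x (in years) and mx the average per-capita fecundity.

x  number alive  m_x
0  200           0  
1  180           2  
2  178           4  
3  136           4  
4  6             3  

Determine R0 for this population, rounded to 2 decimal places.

lx = nx/n0 = nx/200: 1, 0.9, 0.89, 0.68, 0.03
lx·mx by age: 0, 1.8, 3.56, 2.72, 0.09
R0 = Σ lx·mx = 8.17 → 8.17

8.17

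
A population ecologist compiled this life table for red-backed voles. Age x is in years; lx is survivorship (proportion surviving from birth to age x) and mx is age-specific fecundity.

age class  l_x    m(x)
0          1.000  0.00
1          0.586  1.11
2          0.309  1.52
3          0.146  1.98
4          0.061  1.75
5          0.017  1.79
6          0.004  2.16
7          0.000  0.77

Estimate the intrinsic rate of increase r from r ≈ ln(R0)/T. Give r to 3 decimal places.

R0 = Σ lx·mx = 0 + 0.65046 + 0.46968 + 0.28908 + 0.10675 + 0.03043 + 0.00864 + 0 = 1.55504
Σ x·lx·mx = 3.08805; T = 3.08805/1.55504 = 1.98583…
r ≈ ln(R0)/T = ln(1.55504)/1.98583… = 0.22233… → 0.222

0.222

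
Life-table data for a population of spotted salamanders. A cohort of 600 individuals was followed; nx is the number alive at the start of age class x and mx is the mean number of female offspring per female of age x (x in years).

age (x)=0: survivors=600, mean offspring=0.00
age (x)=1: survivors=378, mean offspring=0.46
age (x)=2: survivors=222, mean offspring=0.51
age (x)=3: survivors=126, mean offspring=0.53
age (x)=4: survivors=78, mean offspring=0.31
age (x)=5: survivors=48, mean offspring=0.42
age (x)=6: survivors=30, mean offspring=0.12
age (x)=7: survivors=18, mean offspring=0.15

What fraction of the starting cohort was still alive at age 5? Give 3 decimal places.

0.080

l_5 = n_5/n_0 = 48/600 = 0.08 → 0.080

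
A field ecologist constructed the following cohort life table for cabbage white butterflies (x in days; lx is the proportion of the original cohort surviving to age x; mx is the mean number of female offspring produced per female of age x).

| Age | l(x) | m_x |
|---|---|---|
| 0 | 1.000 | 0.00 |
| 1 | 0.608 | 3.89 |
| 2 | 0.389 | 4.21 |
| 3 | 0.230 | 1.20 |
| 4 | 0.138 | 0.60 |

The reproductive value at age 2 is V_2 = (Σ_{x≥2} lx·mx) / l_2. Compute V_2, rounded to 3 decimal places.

5.132

lx·mx for x ≥ 2: 1.63769, 0.276, 0.0828 → sum = 1.99649
V_2 = 1.99649 / l_2 = 1.99649 / 0.389 = 5.132365… → 5.132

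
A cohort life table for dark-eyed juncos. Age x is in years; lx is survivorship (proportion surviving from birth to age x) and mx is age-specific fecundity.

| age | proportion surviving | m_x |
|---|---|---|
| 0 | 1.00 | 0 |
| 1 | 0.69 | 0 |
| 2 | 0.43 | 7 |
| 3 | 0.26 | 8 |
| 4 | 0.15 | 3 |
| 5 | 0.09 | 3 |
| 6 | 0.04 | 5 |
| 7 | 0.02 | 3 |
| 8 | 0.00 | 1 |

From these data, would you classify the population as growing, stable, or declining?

growing

R0 = Σ lx·mx = 0 + 0 + 3.01 + 2.08 + 0.45 + 0.27 + 0.2 + 0.06 + 0 = 6.07
R0 > 1, so the population is growing.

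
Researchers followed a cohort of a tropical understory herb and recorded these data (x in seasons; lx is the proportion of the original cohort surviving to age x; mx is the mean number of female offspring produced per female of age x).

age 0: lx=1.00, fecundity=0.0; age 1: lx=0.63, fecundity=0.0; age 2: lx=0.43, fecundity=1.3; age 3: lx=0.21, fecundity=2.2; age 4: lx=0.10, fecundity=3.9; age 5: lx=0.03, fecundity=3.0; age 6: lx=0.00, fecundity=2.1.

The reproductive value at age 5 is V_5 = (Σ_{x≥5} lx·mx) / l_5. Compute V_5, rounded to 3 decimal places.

3.000

lx·mx for x ≥ 5: 0.09, 0 → sum = 0.09
V_5 = 0.09 / l_5 = 0.09 / 0.03 = 3 → 3.000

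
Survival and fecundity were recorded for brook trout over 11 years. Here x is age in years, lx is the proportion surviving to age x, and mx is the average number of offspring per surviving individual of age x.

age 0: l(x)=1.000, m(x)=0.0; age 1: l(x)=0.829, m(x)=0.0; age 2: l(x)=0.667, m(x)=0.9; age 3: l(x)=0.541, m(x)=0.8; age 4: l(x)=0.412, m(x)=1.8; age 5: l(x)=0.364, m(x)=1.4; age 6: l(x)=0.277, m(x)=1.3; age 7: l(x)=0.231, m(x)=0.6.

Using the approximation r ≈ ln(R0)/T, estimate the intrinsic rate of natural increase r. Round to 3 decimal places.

0.256

R0 = Σ lx·mx = 0 + 0 + 0.6003 + 0.4328 + 0.7416 + 0.5096 + 0.3601 + 0.1386 = 2.783
Σ x·lx·mx = 11.1442; T = 11.1442/2.783 = 4.00438…
r ≈ ln(R0)/T = ln(2.783)/4.00438… = 0.2556… → 0.256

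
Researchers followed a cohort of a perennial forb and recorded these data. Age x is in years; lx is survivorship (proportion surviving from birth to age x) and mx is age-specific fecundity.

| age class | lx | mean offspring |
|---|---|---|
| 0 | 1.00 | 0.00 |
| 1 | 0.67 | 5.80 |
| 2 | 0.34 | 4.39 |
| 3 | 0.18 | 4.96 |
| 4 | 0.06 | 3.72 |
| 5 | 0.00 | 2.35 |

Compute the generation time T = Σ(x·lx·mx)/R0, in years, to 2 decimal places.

lx·mx: 0, 3.886, 1.4926, 0.8928, 0.2232, 0 → R0 = 6.4946
x·lx·mx: 0, 3.886, 2.9852, 2.6784, 0.8928, 0 → Σ = 10.4424
T = 10.4424 / 6.4946 = 1.607859… → 1.61

1.61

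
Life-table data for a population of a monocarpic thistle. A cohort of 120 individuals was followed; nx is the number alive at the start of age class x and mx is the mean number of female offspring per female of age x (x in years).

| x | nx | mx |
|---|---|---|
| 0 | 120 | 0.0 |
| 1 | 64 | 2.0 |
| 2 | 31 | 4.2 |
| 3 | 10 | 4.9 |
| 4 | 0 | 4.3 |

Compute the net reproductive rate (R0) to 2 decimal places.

2.56

lx = nx/n0 = nx/120: 1, 0.53333…, 0.25833…, 0.08333…, 0
lx·mx by age: 0, 1.066667…, 1.085…, 0.408333…, 0
R0 = Σ lx·mx = 2.56… → 2.56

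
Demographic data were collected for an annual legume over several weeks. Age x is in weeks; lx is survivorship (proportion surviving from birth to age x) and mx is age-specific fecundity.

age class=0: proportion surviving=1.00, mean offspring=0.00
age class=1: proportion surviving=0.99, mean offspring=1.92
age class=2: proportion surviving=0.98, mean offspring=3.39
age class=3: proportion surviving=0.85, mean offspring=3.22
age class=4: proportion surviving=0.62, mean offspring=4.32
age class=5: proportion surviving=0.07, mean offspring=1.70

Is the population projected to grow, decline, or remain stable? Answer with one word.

growing

R0 = Σ lx·mx = 0 + 1.9008 + 3.3222 + 2.737 + 2.6784 + 0.119 = 10.7574
R0 > 1, so the population is growing.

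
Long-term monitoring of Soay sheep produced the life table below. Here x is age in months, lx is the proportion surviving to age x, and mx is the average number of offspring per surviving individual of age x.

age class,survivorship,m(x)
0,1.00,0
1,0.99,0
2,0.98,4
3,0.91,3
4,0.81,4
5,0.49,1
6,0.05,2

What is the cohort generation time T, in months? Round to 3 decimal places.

3.057

lx·mx: 0, 0, 3.92, 2.73, 3.24, 0.49, 0.1 → R0 = 10.48
x·lx·mx: 0, 0, 7.84, 8.19, 12.96, 2.45, 0.6 → Σ = 32.04
T = 32.04 / 10.48 = 3.057252… → 3.057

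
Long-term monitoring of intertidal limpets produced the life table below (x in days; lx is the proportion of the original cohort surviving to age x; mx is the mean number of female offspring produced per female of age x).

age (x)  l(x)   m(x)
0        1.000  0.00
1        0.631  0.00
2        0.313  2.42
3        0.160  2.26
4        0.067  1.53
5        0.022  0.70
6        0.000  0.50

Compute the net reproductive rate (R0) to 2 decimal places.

lx·mx by age: 0, 0, 0.75746, 0.3616, 0.10251, 0.0154, 0
R0 = Σ lx·mx = 1.23697 → 1.24

1.24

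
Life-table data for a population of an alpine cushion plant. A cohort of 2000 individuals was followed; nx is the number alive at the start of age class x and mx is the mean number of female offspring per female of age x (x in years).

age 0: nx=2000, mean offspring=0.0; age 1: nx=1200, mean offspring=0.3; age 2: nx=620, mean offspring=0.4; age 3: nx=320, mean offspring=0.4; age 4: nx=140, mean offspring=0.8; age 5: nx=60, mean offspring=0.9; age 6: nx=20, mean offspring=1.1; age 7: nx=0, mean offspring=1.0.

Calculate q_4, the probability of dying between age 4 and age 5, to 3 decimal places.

lx = nx/n0 = nx/2000: 1, 0.6, 0.31, 0.16, 0.07, 0.03, 0.01, 0
q_4 = (l_4 − l_5) / l_4 = (0.07 − 0.03) / 0.07
     = 0.04 / 0.07 = 0.571429… → 0.571

0.571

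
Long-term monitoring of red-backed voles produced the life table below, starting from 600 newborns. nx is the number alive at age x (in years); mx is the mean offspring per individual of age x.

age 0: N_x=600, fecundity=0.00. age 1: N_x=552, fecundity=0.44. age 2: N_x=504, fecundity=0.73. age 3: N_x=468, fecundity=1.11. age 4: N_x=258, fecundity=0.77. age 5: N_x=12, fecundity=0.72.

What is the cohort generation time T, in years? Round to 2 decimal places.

lx = nx/n0 = nx/600: 1, 0.92, 0.84, 0.78, 0.43, 0.02
lx·mx: 0, 0.4048, 0.6132, 0.8658, 0.3311, 0.0144 → R0 = 2.2293
x·lx·mx: 0, 0.4048, 1.2264, 2.5974, 1.3244, 0.072 → Σ = 5.625
T = 5.625 / 2.2293 = 2.523214… → 2.52

2.52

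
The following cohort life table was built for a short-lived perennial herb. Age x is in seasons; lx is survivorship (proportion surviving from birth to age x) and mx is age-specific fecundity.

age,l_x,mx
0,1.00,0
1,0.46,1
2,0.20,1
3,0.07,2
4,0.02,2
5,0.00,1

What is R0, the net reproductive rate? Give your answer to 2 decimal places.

0.84

lx·mx by age: 0, 0.46, 0.2, 0.14, 0.04, 0
R0 = Σ lx·mx = 0.84 → 0.84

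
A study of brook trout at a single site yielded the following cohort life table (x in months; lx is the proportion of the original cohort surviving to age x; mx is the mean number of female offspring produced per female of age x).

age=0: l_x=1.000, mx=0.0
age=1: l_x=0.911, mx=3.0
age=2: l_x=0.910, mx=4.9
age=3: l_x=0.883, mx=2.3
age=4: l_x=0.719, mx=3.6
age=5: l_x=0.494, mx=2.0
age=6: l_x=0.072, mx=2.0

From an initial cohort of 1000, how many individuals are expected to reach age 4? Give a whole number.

719

Expected survivors = N0 · l_4 = 1000 × 0.719 = 719 → 719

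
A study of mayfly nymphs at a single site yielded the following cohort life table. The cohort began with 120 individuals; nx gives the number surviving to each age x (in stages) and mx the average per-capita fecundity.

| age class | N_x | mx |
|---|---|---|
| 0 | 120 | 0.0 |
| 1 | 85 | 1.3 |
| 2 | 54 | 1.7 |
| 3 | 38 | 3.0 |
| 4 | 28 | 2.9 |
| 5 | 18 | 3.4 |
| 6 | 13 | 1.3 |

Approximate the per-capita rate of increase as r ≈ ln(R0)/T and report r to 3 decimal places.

0.479

lx = nx/n0 = nx/120: 1, 0.70833…, 0.45, 0.31667…, 0.23333…, 0.15, 0.10833…
R0 = Σ lx·mx = 0 + 0.92083… + 0.765 + 0.95… + 0.67667… + 0.51 + 0.14083… = 3.963333…
Σ x·lx·mx = 11.4025…; T = 11.4025…/3.963333… = 2.877…
r ≈ ln(R0)/T = ln(3.963333…)/2.877… = 0.47865… → 0.479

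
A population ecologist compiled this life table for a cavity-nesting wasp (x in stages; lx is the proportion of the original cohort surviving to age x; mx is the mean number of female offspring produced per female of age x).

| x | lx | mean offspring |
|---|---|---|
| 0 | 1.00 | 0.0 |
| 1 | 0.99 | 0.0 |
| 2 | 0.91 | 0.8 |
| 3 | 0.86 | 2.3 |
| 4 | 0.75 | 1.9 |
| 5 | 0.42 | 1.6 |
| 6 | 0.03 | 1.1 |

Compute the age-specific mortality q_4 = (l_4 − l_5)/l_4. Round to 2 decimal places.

0.44

q_4 = (l_4 − l_5) / l_4 = (0.75 − 0.42) / 0.75
     = 0.33 / 0.75 = 0.44 → 0.44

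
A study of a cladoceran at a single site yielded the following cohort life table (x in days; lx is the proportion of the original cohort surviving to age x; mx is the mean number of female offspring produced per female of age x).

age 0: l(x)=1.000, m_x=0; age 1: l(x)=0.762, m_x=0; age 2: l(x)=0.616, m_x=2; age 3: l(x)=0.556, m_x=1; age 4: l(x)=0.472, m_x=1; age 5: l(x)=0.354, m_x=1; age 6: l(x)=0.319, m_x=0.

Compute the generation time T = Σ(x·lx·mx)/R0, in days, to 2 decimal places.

lx·mx: 0, 0, 1.232, 0.556, 0.472, 0.354, 0 → R0 = 2.614
x·lx·mx: 0, 0, 2.464, 1.668, 1.888, 1.77, 0 → Σ = 7.79
T = 7.79 / 2.614 = 2.980107… → 2.98

2.98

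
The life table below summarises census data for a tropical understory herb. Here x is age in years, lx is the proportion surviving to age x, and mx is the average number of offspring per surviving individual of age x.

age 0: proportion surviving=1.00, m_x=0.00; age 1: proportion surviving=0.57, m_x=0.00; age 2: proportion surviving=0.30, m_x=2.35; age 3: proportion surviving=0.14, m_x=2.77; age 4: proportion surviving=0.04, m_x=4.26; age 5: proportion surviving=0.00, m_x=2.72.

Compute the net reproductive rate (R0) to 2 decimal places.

1.26

lx·mx by age: 0, 0, 0.705, 0.3878, 0.1704, 0
R0 = Σ lx·mx = 1.2632 → 1.26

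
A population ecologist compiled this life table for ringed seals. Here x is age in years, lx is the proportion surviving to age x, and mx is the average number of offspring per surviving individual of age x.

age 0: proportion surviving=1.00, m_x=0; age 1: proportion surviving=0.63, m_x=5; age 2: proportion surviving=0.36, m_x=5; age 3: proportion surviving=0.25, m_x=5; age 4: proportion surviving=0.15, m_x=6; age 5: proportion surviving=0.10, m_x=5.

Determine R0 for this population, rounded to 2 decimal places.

7.60

lx·mx by age: 0, 3.15, 1.8, 1.25, 0.9, 0.5
R0 = Σ lx·mx = 7.6 → 7.60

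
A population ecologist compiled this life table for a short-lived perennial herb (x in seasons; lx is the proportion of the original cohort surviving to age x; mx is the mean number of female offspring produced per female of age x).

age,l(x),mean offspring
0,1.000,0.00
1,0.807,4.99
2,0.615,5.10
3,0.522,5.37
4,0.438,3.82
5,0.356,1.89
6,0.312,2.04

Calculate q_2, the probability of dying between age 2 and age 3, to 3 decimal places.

0.151

q_2 = (l_2 − l_3) / l_2 = (0.615 − 0.522) / 0.615
     = 0.093 / 0.615 = 0.15122… → 0.151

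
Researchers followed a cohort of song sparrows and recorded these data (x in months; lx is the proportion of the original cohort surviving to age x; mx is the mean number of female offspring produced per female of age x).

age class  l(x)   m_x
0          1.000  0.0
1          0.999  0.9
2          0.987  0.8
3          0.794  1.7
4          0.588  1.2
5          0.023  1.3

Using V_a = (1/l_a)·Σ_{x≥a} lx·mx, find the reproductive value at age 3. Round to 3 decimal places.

2.626

lx·mx for x ≥ 3: 1.3498, 0.7056, 0.0299 → sum = 2.0853
V_3 = 2.0853 / l_3 = 2.0853 / 0.794 = 2.626322… → 2.626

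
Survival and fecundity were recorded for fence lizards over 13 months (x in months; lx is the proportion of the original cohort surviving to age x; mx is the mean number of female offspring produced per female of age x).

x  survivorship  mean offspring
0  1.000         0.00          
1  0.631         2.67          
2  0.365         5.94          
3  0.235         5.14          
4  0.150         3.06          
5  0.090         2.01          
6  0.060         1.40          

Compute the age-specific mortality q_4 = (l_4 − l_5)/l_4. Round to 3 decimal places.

0.400

q_4 = (l_4 − l_5) / l_4 = (0.15 − 0.09) / 0.15
     = 0.06 / 0.15 = 0.4 → 0.400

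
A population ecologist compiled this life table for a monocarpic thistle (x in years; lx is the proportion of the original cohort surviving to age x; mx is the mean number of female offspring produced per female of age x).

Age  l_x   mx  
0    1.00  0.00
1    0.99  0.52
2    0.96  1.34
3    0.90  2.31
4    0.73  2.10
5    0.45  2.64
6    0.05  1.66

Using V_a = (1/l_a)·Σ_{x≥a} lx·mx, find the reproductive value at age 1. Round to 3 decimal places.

6.752

lx·mx for x ≥ 1: 0.5148, 1.2864, 2.079, 1.533, 1.188, 0.083 → sum = 6.6842
V_1 = 6.6842 / l_1 = 6.6842 / 0.99 = 6.751717… → 6.752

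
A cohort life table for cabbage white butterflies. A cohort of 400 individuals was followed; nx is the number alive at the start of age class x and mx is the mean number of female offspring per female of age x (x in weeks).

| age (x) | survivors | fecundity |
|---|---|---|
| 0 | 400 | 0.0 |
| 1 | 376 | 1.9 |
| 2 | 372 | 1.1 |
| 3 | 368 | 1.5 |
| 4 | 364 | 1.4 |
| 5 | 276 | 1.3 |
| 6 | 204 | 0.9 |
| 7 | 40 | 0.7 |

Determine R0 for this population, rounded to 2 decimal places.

lx = nx/n0 = nx/400: 1, 0.94, 0.93, 0.92, 0.91, 0.69, 0.51, 0.1
lx·mx by age: 0, 1.786, 1.023, 1.38, 1.274, 0.897, 0.459, 0.07
R0 = Σ lx·mx = 6.889 → 6.89

6.89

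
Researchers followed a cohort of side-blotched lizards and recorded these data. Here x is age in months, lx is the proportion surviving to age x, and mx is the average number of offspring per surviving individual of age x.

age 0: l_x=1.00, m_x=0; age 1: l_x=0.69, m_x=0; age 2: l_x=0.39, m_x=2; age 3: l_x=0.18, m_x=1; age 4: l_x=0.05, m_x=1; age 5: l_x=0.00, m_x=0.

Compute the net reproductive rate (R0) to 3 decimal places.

1.010

lx·mx by age: 0, 0, 0.78, 0.18, 0.05, 0
R0 = Σ lx·mx = 1.01 → 1.010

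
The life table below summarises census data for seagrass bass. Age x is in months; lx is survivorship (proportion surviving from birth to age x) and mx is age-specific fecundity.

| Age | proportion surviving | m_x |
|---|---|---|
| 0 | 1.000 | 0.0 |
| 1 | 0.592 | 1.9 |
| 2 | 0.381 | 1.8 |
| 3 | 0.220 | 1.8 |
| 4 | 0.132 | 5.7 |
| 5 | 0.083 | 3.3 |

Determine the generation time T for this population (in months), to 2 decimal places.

2.49

lx·mx: 0, 1.1248, 0.6858, 0.396, 0.7524, 0.2739 → R0 = 3.2329
x·lx·mx: 0, 1.1248, 1.3716, 1.188, 3.0096, 1.3695 → Σ = 8.0635
T = 8.0635 / 3.2329 = 2.4942… → 2.49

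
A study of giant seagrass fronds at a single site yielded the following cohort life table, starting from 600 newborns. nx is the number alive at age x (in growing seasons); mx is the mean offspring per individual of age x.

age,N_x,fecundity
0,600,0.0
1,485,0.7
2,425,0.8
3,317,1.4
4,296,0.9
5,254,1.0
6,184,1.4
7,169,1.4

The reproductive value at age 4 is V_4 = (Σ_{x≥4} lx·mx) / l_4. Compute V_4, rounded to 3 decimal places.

lx = nx/n0 = nx/600: 1, 0.80833…, 0.70833…, 0.52833…, 0.49333…, 0.42333…, 0.30667…, 0.28167…
lx·mx for x ≥ 4: 0.444…, 0.423333…, 0.429333…, 0.394333… → sum = 1.691…
V_4 = 1.691… / l_4 = 1.691… / 0.493333… = 3.427703… → 3.428

3.428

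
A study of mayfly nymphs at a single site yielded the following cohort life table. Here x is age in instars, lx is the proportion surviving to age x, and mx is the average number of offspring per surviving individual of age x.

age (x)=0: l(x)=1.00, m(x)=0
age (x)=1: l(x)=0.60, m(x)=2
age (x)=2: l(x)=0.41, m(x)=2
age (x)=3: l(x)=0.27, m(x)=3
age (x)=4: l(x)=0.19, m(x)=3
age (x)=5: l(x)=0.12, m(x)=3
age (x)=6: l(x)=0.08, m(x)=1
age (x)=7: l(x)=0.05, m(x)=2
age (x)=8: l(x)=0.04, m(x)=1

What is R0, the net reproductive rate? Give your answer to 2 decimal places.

3.98

lx·mx by age: 0, 1.2, 0.82, 0.81, 0.57, 0.36, 0.08, 0.1, 0.04
R0 = Σ lx·mx = 3.98 → 3.98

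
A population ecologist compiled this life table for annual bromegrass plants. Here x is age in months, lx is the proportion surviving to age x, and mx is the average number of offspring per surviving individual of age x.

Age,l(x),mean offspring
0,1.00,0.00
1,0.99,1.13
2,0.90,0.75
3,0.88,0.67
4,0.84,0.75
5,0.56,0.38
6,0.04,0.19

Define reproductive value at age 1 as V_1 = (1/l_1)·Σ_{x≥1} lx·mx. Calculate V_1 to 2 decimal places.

lx·mx for x ≥ 1: 1.1187, 0.675, 0.5896, 0.63, 0.2128, 0.0076 → sum = 3.2337
V_1 = 3.2337 / l_1 = 3.2337 / 0.99 = 3.266364… → 3.27

3.27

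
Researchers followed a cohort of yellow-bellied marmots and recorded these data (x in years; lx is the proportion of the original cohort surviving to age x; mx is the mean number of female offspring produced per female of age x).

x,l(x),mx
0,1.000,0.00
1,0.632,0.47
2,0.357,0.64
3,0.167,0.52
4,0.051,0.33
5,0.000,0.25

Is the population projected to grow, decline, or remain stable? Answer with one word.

declining

R0 = Σ lx·mx = 0 + 0.29704 + 0.22848 + 0.08684 + 0.01683 + 0 = 0.62919
R0 < 1, so the population is declining.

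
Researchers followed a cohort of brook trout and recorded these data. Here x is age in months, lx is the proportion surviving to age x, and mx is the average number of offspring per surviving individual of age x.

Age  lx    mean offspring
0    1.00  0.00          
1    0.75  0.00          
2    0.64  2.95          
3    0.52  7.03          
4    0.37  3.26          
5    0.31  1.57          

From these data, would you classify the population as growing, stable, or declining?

growing

R0 = Σ lx·mx = 0 + 0 + 1.888 + 3.6556 + 1.2062 + 0.4867 = 7.2365
R0 > 1, so the population is growing.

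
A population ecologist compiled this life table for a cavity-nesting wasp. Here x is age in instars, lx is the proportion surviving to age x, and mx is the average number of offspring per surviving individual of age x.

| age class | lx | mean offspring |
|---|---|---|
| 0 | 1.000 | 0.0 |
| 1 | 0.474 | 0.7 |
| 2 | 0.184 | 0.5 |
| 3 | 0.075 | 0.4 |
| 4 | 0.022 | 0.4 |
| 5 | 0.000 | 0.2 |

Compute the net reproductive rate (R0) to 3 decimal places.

0.463

lx·mx by age: 0, 0.3318, 0.092, 0.03, 0.0088, 0
R0 = Σ lx·mx = 0.4626 → 0.463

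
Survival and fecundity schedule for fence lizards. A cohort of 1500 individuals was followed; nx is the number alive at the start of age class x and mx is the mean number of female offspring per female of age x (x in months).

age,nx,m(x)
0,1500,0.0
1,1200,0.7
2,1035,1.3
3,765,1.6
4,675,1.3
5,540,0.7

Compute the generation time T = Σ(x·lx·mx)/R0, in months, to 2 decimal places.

lx = nx/n0 = nx/1500: 1, 0.8, 0.69, 0.51, 0.45, 0.36
lx·mx: 0, 0.56, 0.897, 0.816, 0.585, 0.252 → R0 = 3.11
x·lx·mx: 0, 0.56, 1.794, 2.448, 2.34, 1.26 → Σ = 8.402
T = 8.402 / 3.11 = 2.701608… → 2.70

2.70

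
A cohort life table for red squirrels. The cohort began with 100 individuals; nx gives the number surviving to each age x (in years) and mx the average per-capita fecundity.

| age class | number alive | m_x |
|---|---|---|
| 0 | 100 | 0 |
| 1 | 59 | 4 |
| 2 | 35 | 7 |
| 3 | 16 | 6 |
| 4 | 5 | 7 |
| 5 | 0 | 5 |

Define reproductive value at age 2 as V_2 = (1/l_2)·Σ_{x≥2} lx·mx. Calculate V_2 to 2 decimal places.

lx = nx/n0 = nx/100: 1, 0.59, 0.35, 0.16, 0.05, 0
lx·mx for x ≥ 2: 2.45, 0.96, 0.35, 0 → sum = 3.76
V_2 = 3.76 / l_2 = 3.76 / 0.35 = 10.742857… → 10.74

10.74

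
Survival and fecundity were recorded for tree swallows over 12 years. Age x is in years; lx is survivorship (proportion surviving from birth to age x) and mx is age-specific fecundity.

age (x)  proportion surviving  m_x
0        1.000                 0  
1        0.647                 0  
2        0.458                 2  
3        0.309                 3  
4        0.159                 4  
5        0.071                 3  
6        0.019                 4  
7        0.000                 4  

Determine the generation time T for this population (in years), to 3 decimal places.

3.135

lx·mx: 0, 0, 0.916, 0.927, 0.636, 0.213, 0.076, 0 → R0 = 2.768
x·lx·mx: 0, 0, 1.832, 2.781, 2.544, 1.065, 0.456, 0 → Σ = 8.678
T = 8.678 / 2.768 = 3.135116… → 3.135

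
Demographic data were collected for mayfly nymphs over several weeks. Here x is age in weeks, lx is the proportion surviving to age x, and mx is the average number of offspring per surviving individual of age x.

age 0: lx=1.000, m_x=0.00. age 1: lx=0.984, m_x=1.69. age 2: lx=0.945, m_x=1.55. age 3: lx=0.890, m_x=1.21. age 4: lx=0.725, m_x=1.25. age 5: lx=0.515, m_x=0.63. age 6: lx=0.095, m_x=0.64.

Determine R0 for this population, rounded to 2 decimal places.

5.50

lx·mx by age: 0, 1.66296, 1.46475, 1.0769, 0.90625, 0.32445, 0.0608
R0 = Σ lx·mx = 5.49611 → 5.50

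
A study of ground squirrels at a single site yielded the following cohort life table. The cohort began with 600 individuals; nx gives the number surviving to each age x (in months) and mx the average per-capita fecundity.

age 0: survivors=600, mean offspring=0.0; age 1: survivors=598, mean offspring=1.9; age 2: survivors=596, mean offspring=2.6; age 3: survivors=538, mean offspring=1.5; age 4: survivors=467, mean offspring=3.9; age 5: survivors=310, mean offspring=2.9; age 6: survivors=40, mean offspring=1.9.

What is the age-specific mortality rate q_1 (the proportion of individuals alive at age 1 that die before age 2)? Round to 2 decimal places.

0.00

lx = nx/n0 = nx/600: 1, 0.99667…, 0.99333…, 0.89667…, 0.77833…, 0.51667…, 0.06667…
q_1 = (l_1 − l_2) / l_1 = (0.996667… − 0.993333…) / 0.996667…
     = 0.003333… / 0.996667… = 0.003344… → 0.00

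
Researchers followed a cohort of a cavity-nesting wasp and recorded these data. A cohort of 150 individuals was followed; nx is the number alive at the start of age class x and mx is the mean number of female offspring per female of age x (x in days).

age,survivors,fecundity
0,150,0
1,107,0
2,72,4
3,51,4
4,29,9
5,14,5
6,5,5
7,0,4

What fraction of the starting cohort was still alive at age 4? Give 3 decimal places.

l_4 = n_4/n_0 = 29/150 = 0.193333… → 0.193

0.193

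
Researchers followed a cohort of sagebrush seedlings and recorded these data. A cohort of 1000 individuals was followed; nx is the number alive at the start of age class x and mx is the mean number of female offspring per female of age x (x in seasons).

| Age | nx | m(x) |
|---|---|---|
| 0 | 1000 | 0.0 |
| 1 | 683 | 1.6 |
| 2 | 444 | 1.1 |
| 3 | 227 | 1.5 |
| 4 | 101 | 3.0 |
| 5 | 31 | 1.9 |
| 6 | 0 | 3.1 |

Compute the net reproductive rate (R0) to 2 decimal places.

lx = nx/n0 = nx/1000: 1, 0.683, 0.444, 0.227, 0.101, 0.031, 0
lx·mx by age: 0, 1.0928, 0.4884, 0.3405, 0.303, 0.0589, 0
R0 = Σ lx·mx = 2.2836 → 2.28

2.28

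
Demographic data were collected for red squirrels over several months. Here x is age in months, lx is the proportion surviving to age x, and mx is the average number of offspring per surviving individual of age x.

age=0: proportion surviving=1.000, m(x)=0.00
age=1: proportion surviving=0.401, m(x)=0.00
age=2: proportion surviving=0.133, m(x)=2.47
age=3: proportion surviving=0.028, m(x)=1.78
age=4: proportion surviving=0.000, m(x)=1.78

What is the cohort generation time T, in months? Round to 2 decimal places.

lx·mx: 0, 0, 0.32851, 0.04984, 0 → R0 = 0.37835
x·lx·mx: 0, 0, 0.65702, 0.14952, 0 → Σ = 0.80654
T = 0.80654 / 0.37835 = 2.13173… → 2.13

2.13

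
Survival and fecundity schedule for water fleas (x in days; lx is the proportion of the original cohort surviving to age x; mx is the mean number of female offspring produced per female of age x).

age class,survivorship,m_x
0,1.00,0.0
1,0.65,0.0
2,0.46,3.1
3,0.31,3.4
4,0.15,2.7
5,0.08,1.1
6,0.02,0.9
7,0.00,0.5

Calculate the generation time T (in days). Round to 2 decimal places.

2.74

lx·mx: 0, 0, 1.426, 1.054, 0.405, 0.088, 0.018, 0 → R0 = 2.991
x·lx·mx: 0, 0, 2.852, 3.162, 1.62, 0.44, 0.108, 0 → Σ = 8.182
T = 8.182 / 2.991 = 2.73554… → 2.74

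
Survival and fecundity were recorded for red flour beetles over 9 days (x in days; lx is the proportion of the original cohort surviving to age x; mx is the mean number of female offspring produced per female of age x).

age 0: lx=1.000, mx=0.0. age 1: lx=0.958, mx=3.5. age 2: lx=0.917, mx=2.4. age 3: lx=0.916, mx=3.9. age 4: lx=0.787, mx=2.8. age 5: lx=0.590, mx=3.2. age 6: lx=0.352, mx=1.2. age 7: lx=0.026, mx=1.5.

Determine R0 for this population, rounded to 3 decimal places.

13.679

lx·mx by age: 0, 3.353, 2.2008, 3.5724, 2.2036, 1.888, 0.4224, 0.039
R0 = Σ lx·mx = 13.6792 → 13.679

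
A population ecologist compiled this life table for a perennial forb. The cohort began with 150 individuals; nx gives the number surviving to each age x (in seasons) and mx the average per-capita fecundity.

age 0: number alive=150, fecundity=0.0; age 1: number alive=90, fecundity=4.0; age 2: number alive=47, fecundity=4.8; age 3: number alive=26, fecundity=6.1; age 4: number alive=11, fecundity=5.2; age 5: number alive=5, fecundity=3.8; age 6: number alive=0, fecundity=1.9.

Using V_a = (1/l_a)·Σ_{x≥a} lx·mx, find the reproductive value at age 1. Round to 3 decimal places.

9.116

lx = nx/n0 = nx/150: 1, 0.6, 0.31333…, 0.17333…, 0.07333…, 0.03333…, 0
lx·mx for x ≥ 1: 2.4, 1.504…, 1.057333…, 0.381333…, 0.126667…, 0 → sum = 5.469333…
V_1 = 5.469333… / l_1 = 5.469333… / 0.6 = 9.115556… → 9.116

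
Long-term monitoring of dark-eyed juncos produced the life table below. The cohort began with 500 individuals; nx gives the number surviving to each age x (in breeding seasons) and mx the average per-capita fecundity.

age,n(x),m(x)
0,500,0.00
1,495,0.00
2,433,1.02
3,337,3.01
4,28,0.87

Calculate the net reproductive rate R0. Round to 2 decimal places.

lx = nx/n0 = nx/500: 1, 0.99, 0.866, 0.674, 0.056
lx·mx by age: 0, 0, 0.88332, 2.02874, 0.04872
R0 = Σ lx·mx = 2.96078 → 2.96

2.96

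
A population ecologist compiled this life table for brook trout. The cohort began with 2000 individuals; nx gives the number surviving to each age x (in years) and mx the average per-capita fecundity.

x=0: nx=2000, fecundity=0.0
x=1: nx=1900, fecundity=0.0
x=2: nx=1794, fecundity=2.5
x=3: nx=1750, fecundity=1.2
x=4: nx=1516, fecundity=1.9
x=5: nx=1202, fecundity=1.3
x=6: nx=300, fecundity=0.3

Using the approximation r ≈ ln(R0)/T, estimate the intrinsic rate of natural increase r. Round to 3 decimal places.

lx = nx/n0 = nx/2000: 1, 0.95, 0.897, 0.875, 0.758, 0.601, 0.15
R0 = Σ lx·mx = 0 + 0 + 2.2425 + 1.05 + 1.4402 + 0.7813 + 0.045 = 5.559
Σ x·lx·mx = 17.5723; T = 17.5723/5.559 = 3.16105…
r ≈ ln(R0)/T = ln(5.559)/3.16105… = 0.54267… → 0.543

0.543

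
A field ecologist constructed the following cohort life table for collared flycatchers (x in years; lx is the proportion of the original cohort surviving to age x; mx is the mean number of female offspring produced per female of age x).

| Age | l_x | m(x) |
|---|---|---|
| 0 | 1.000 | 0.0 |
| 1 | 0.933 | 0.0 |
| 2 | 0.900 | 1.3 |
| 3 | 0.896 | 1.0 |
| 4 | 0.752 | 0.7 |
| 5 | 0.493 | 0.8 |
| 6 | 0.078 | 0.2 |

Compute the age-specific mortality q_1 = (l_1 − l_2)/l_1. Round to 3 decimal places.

0.035

q_1 = (l_1 − l_2) / l_1 = (0.933 − 0.9) / 0.933
     = 0.033 / 0.933 = 0.03537… → 0.035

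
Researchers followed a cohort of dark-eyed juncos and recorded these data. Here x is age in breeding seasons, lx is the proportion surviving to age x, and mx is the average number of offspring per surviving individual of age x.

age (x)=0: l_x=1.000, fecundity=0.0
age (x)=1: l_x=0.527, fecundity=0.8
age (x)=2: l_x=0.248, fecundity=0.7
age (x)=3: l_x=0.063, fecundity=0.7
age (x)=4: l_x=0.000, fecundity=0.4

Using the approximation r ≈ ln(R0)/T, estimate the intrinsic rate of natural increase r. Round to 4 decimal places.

-0.3174

R0 = Σ lx·mx = 0 + 0.4216 + 0.1736 + 0.0441 + 0 = 0.6393
Σ x·lx·mx = 0.9011; T = 0.9011/0.6393 = 1.40951…
r ≈ ln(R0)/T = ln(0.6393)/1.40951… = -0.317402… → -0.3174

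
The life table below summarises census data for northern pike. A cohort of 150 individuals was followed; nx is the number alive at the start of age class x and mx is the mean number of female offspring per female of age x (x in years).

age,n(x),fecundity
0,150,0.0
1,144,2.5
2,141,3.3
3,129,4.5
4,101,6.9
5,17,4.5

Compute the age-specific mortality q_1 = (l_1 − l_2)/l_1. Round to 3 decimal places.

lx = nx/n0 = nx/150: 1, 0.96, 0.94, 0.86, 0.67333…, 0.11333…
q_1 = (l_1 − l_2) / l_1 = (0.96 − 0.94) / 0.96
     = 0.02 / 0.96 = 0.020833… → 0.021

0.021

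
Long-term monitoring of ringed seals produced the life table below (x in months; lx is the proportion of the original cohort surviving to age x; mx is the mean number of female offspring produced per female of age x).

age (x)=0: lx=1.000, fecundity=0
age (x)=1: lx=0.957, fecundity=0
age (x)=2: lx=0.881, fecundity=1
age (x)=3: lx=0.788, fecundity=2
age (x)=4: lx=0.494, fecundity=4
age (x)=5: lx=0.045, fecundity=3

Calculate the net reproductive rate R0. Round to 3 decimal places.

4.568

lx·mx by age: 0, 0, 0.881, 1.576, 1.976, 0.135
R0 = Σ lx·mx = 4.568 → 4.568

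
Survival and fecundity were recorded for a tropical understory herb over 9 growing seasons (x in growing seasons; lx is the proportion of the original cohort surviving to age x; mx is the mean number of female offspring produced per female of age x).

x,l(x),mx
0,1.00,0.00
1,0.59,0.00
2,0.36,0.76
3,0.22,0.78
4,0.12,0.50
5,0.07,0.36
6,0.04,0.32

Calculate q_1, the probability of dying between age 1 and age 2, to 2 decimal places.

q_1 = (l_1 − l_2) / l_1 = (0.59 − 0.36) / 0.59
     = 0.23 / 0.59 = 0.389831… → 0.39

0.39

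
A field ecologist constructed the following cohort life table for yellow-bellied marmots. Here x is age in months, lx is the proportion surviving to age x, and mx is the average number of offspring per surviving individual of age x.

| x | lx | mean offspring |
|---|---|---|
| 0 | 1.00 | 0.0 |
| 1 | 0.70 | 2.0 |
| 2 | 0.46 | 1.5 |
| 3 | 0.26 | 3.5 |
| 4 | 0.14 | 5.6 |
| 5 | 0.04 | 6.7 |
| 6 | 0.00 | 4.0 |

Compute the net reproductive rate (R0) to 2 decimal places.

lx·mx by age: 0, 1.4, 0.69, 0.91, 0.784, 0.268, 0
R0 = Σ lx·mx = 4.052 → 4.05

4.05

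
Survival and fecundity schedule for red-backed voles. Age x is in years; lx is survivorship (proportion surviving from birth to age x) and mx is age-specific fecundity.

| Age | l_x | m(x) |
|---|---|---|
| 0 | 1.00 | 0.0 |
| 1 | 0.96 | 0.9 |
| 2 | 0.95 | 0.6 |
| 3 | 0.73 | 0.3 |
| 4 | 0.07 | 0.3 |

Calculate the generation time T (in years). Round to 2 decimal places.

lx·mx: 0, 0.864, 0.57, 0.219, 0.021 → R0 = 1.674
x·lx·mx: 0, 0.864, 1.14, 0.657, 0.084 → Σ = 2.745
T = 2.745 / 1.674 = 1.639785… → 1.64

1.64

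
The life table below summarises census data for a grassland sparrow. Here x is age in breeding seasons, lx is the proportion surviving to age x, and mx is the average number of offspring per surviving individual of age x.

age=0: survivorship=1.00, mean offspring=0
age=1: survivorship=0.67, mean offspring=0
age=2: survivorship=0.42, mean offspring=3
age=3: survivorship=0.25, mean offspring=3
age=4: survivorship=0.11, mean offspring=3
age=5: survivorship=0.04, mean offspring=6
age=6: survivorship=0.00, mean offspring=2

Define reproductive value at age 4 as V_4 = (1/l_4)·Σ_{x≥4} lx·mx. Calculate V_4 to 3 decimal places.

5.182

lx·mx for x ≥ 4: 0.33, 0.24, 0 → sum = 0.57
V_4 = 0.57 / l_4 = 0.57 / 0.11 = 5.181818… → 5.182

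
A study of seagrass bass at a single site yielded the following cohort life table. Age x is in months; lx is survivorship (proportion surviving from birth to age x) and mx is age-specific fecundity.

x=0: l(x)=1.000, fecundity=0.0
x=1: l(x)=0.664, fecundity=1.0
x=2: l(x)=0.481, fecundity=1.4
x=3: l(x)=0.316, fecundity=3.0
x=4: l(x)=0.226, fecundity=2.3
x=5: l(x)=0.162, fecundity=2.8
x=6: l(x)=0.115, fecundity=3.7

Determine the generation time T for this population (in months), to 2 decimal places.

3.19

lx·mx: 0, 0.664, 0.6734, 0.948, 0.5198, 0.4536, 0.4255 → R0 = 3.6843
x·lx·mx: 0, 0.664, 1.3468, 2.844, 2.0792, 2.268, 2.553 → Σ = 11.755
T = 11.755 / 3.6843 = 3.190565… → 3.19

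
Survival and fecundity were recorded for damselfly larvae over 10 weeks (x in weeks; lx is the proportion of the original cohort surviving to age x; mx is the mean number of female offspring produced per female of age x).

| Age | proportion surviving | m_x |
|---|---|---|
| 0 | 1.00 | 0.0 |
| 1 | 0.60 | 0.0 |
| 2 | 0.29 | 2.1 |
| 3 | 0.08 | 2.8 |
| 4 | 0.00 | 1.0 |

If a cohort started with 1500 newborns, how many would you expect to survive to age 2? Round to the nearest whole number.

435

Expected survivors = N0 · l_2 = 1500 × 0.29 = 435 → 435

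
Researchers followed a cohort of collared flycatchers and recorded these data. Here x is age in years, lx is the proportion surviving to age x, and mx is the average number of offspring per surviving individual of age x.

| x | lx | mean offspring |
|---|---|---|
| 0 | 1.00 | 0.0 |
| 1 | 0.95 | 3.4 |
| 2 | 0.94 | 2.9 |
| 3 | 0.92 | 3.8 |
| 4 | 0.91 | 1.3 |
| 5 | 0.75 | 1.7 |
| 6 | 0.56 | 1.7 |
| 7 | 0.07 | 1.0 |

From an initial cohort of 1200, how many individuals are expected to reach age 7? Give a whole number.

84

Expected survivors = N0 · l_7 = 1200 × 0.07 = 84 → 84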